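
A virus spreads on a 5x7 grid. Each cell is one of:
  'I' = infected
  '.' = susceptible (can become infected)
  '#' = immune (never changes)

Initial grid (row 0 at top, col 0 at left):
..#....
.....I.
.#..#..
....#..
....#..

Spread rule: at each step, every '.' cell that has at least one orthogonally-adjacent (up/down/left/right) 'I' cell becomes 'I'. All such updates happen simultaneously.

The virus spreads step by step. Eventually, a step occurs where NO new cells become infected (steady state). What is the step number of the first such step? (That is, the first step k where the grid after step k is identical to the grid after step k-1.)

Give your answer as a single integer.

Answer: 9

Derivation:
Step 0 (initial): 1 infected
Step 1: +4 new -> 5 infected
Step 2: +5 new -> 10 infected
Step 3: +5 new -> 15 infected
Step 4: +4 new -> 19 infected
Step 5: +4 new -> 23 infected
Step 6: +4 new -> 27 infected
Step 7: +2 new -> 29 infected
Step 8: +1 new -> 30 infected
Step 9: +0 new -> 30 infected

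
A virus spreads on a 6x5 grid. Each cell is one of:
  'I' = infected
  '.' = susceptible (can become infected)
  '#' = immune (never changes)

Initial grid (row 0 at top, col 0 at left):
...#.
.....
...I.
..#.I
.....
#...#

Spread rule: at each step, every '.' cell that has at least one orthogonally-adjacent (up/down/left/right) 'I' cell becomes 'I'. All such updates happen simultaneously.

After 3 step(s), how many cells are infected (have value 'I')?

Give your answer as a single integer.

Answer: 18

Derivation:
Step 0 (initial): 2 infected
Step 1: +5 new -> 7 infected
Step 2: +4 new -> 11 infected
Step 3: +7 new -> 18 infected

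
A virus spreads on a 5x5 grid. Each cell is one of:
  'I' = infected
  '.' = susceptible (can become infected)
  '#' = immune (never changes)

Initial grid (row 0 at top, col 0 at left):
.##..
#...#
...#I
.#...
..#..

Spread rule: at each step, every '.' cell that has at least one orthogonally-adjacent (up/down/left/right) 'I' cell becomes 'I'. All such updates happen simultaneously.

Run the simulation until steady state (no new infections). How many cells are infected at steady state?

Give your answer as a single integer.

Answer: 17

Derivation:
Step 0 (initial): 1 infected
Step 1: +1 new -> 2 infected
Step 2: +2 new -> 4 infected
Step 3: +2 new -> 6 infected
Step 4: +1 new -> 7 infected
Step 5: +2 new -> 9 infected
Step 6: +3 new -> 12 infected
Step 7: +2 new -> 14 infected
Step 8: +2 new -> 16 infected
Step 9: +1 new -> 17 infected
Step 10: +0 new -> 17 infected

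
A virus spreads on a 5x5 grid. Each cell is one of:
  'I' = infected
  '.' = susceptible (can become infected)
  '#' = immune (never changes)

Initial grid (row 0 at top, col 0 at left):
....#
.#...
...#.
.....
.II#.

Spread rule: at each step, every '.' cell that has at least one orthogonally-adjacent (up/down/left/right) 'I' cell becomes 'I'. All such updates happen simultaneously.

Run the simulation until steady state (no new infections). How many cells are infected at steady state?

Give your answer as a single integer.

Step 0 (initial): 2 infected
Step 1: +3 new -> 5 infected
Step 2: +4 new -> 9 infected
Step 3: +3 new -> 12 infected
Step 4: +5 new -> 17 infected
Step 5: +4 new -> 21 infected
Step 6: +0 new -> 21 infected

Answer: 21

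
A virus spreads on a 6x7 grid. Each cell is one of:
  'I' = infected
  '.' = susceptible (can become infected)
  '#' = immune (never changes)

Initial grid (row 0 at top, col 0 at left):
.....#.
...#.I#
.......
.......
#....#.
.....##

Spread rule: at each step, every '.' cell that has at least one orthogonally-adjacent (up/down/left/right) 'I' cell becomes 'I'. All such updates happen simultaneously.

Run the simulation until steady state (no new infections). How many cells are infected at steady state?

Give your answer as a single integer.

Step 0 (initial): 1 infected
Step 1: +2 new -> 3 infected
Step 2: +4 new -> 7 infected
Step 3: +4 new -> 11 infected
Step 4: +5 new -> 16 infected
Step 5: +6 new -> 22 infected
Step 6: +6 new -> 28 infected
Step 7: +4 new -> 32 infected
Step 8: +1 new -> 33 infected
Step 9: +1 new -> 34 infected
Step 10: +0 new -> 34 infected

Answer: 34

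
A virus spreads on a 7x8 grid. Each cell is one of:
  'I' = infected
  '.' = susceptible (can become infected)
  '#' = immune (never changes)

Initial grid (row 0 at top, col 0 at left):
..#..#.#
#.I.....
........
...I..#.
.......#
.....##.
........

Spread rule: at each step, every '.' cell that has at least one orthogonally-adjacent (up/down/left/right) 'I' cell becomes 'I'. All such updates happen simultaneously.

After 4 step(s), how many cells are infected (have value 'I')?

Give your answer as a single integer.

Answer: 37

Derivation:
Step 0 (initial): 2 infected
Step 1: +7 new -> 9 infected
Step 2: +10 new -> 19 infected
Step 3: +11 new -> 30 infected
Step 4: +7 new -> 37 infected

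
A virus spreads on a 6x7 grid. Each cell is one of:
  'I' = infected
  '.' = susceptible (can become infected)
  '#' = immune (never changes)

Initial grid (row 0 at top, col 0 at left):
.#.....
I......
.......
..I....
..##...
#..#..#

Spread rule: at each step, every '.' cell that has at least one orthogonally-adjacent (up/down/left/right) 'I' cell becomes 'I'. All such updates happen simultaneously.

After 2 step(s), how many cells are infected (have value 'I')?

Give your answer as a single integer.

Step 0 (initial): 2 infected
Step 1: +6 new -> 8 infected
Step 2: +6 new -> 14 infected

Answer: 14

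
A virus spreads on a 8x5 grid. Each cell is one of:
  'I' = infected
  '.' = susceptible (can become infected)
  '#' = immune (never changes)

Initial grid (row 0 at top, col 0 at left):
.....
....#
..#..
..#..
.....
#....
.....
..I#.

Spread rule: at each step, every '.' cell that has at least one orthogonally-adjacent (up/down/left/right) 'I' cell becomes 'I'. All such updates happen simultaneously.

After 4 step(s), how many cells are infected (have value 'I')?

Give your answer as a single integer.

Answer: 16

Derivation:
Step 0 (initial): 1 infected
Step 1: +2 new -> 3 infected
Step 2: +4 new -> 7 infected
Step 3: +5 new -> 12 infected
Step 4: +4 new -> 16 infected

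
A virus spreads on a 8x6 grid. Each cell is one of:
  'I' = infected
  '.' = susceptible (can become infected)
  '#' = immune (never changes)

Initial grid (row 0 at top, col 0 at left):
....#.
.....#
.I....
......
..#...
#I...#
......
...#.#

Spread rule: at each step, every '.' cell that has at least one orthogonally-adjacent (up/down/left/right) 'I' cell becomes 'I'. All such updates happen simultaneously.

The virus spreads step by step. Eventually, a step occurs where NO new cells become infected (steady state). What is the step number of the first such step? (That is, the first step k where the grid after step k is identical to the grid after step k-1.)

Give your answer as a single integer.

Step 0 (initial): 2 infected
Step 1: +7 new -> 9 infected
Step 2: +11 new -> 20 infected
Step 3: +10 new -> 30 infected
Step 4: +6 new -> 36 infected
Step 5: +4 new -> 40 infected
Step 6: +0 new -> 40 infected

Answer: 6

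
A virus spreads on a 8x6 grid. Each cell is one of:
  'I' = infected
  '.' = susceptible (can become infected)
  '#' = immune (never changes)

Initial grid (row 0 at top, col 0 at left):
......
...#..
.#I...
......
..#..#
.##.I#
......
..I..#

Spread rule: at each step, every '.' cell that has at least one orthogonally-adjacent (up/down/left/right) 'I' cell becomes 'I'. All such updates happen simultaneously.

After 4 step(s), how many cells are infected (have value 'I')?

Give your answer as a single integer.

Step 0 (initial): 3 infected
Step 1: +9 new -> 12 infected
Step 2: +12 new -> 24 infected
Step 3: +9 new -> 33 infected
Step 4: +6 new -> 39 infected

Answer: 39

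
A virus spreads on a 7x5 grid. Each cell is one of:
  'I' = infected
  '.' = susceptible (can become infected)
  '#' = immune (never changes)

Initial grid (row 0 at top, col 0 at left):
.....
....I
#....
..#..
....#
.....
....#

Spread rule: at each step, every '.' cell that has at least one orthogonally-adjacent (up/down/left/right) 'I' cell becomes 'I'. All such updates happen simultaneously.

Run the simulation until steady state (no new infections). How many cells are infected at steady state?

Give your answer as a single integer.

Answer: 31

Derivation:
Step 0 (initial): 1 infected
Step 1: +3 new -> 4 infected
Step 2: +4 new -> 8 infected
Step 3: +4 new -> 12 infected
Step 4: +4 new -> 16 infected
Step 5: +4 new -> 20 infected
Step 6: +5 new -> 25 infected
Step 7: +3 new -> 28 infected
Step 8: +2 new -> 30 infected
Step 9: +1 new -> 31 infected
Step 10: +0 new -> 31 infected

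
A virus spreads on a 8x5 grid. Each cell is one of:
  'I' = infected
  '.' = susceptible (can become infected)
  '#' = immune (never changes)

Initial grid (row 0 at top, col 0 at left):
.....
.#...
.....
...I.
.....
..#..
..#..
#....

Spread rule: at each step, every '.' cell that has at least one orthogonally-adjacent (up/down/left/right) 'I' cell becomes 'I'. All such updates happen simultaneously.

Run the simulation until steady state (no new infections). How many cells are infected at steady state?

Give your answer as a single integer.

Step 0 (initial): 1 infected
Step 1: +4 new -> 5 infected
Step 2: +7 new -> 12 infected
Step 3: +8 new -> 20 infected
Step 4: +7 new -> 27 infected
Step 5: +6 new -> 33 infected
Step 6: +3 new -> 36 infected
Step 7: +0 new -> 36 infected

Answer: 36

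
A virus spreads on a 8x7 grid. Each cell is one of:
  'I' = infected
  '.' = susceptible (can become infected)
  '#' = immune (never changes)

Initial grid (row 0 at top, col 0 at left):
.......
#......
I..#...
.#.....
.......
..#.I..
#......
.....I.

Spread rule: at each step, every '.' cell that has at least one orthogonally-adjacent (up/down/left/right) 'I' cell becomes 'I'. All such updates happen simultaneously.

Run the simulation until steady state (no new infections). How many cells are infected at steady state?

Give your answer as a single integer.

Answer: 51

Derivation:
Step 0 (initial): 3 infected
Step 1: +9 new -> 12 infected
Step 2: +10 new -> 22 infected
Step 3: +12 new -> 34 infected
Step 4: +9 new -> 43 infected
Step 5: +5 new -> 48 infected
Step 6: +2 new -> 50 infected
Step 7: +1 new -> 51 infected
Step 8: +0 new -> 51 infected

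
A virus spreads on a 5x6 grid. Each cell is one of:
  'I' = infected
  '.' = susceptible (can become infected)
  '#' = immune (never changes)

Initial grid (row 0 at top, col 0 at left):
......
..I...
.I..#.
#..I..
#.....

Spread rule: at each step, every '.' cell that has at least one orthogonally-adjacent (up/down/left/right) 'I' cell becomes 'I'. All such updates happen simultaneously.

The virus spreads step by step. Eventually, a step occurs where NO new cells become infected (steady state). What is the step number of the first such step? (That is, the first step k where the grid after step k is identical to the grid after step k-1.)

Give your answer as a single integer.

Answer: 5

Derivation:
Step 0 (initial): 3 infected
Step 1: +10 new -> 13 infected
Step 2: +8 new -> 21 infected
Step 3: +5 new -> 26 infected
Step 4: +1 new -> 27 infected
Step 5: +0 new -> 27 infected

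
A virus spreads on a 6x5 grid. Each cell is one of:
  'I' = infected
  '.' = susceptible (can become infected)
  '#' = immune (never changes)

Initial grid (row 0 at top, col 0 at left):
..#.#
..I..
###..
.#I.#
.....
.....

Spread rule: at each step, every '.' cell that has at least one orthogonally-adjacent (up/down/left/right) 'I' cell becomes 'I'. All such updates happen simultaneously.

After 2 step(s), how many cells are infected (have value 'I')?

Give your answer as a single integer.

Answer: 14

Derivation:
Step 0 (initial): 2 infected
Step 1: +4 new -> 6 infected
Step 2: +8 new -> 14 infected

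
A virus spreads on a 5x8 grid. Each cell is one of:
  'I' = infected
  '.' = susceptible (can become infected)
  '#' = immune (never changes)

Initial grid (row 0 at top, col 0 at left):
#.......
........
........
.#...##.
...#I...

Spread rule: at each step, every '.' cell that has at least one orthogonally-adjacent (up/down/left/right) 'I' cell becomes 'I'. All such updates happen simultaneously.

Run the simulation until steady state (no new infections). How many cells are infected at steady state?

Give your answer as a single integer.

Answer: 35

Derivation:
Step 0 (initial): 1 infected
Step 1: +2 new -> 3 infected
Step 2: +3 new -> 6 infected
Step 3: +5 new -> 11 infected
Step 4: +7 new -> 18 infected
Step 5: +7 new -> 25 infected
Step 6: +6 new -> 31 infected
Step 7: +4 new -> 35 infected
Step 8: +0 new -> 35 infected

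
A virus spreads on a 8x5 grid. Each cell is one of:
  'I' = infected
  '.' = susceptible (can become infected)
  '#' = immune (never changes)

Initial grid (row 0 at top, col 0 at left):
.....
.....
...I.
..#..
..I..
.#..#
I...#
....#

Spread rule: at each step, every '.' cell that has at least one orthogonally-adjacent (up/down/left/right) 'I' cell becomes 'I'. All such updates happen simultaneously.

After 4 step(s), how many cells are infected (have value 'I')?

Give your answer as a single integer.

Answer: 34

Derivation:
Step 0 (initial): 3 infected
Step 1: +10 new -> 13 infected
Step 2: +11 new -> 24 infected
Step 3: +7 new -> 31 infected
Step 4: +3 new -> 34 infected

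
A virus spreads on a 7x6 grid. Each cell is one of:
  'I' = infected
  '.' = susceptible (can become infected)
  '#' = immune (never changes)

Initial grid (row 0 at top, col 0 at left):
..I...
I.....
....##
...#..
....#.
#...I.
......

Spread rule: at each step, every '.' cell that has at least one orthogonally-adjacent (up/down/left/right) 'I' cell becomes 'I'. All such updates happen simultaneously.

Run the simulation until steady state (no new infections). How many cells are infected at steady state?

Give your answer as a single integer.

Answer: 37

Derivation:
Step 0 (initial): 3 infected
Step 1: +9 new -> 12 infected
Step 2: +10 new -> 22 infected
Step 3: +10 new -> 32 infected
Step 4: +4 new -> 36 infected
Step 5: +1 new -> 37 infected
Step 6: +0 new -> 37 infected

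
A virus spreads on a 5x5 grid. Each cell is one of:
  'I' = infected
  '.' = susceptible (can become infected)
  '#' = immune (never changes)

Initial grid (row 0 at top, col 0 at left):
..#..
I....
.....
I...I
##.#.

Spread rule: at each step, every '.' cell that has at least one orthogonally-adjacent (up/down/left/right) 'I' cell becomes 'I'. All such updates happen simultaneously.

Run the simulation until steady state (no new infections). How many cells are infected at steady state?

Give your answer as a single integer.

Answer: 21

Derivation:
Step 0 (initial): 3 infected
Step 1: +7 new -> 10 infected
Step 2: +6 new -> 16 infected
Step 3: +4 new -> 20 infected
Step 4: +1 new -> 21 infected
Step 5: +0 new -> 21 infected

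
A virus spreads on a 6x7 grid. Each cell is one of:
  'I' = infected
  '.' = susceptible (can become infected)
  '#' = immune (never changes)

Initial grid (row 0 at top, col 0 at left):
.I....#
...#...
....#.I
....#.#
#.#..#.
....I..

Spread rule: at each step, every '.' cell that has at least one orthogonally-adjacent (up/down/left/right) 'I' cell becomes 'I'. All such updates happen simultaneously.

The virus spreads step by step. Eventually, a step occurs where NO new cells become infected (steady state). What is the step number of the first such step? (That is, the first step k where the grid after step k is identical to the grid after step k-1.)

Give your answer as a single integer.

Step 0 (initial): 3 infected
Step 1: +8 new -> 11 infected
Step 2: +9 new -> 20 infected
Step 3: +9 new -> 29 infected
Step 4: +5 new -> 34 infected
Step 5: +0 new -> 34 infected

Answer: 5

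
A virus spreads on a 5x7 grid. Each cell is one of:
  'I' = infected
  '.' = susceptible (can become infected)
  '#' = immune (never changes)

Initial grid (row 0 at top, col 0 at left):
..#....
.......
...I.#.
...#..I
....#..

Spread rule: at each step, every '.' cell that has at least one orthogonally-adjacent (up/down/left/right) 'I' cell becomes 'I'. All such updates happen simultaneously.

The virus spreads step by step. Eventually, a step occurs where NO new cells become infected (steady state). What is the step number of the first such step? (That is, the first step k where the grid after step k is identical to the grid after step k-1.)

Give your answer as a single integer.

Step 0 (initial): 2 infected
Step 1: +6 new -> 8 infected
Step 2: +8 new -> 16 infected
Step 3: +7 new -> 23 infected
Step 4: +6 new -> 29 infected
Step 5: +2 new -> 31 infected
Step 6: +0 new -> 31 infected

Answer: 6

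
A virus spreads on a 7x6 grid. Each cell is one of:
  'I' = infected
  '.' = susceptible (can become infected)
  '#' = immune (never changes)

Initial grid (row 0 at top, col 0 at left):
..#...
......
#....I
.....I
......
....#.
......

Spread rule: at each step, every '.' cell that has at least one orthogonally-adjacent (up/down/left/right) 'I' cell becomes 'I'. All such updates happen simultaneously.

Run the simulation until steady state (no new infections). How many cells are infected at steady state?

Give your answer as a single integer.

Answer: 39

Derivation:
Step 0 (initial): 2 infected
Step 1: +4 new -> 6 infected
Step 2: +6 new -> 12 infected
Step 3: +6 new -> 18 infected
Step 4: +7 new -> 25 infected
Step 5: +5 new -> 30 infected
Step 6: +5 new -> 35 infected
Step 7: +3 new -> 38 infected
Step 8: +1 new -> 39 infected
Step 9: +0 new -> 39 infected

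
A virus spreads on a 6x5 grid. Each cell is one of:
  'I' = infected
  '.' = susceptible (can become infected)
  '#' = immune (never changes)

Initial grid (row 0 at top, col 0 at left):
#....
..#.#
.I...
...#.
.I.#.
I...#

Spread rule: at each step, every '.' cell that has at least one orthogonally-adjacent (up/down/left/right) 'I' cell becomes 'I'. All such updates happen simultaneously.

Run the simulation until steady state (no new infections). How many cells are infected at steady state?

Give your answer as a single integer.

Answer: 24

Derivation:
Step 0 (initial): 3 infected
Step 1: +7 new -> 10 infected
Step 2: +6 new -> 16 infected
Step 3: +4 new -> 20 infected
Step 4: +2 new -> 22 infected
Step 5: +2 new -> 24 infected
Step 6: +0 new -> 24 infected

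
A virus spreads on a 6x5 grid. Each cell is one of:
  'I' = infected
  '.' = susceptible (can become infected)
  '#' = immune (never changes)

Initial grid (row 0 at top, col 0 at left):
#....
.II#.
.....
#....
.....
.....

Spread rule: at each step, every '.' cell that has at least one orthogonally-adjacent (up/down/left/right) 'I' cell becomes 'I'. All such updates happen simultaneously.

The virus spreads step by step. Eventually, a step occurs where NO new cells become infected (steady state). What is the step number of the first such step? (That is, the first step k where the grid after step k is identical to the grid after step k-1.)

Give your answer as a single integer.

Step 0 (initial): 2 infected
Step 1: +5 new -> 7 infected
Step 2: +5 new -> 12 infected
Step 3: +5 new -> 17 infected
Step 4: +6 new -> 23 infected
Step 5: +3 new -> 26 infected
Step 6: +1 new -> 27 infected
Step 7: +0 new -> 27 infected

Answer: 7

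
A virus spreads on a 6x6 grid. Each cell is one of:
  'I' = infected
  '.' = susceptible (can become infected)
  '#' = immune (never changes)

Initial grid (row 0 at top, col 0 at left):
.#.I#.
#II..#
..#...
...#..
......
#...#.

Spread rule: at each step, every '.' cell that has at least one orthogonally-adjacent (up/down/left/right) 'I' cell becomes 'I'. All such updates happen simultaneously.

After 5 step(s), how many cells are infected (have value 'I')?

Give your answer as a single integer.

Answer: 23

Derivation:
Step 0 (initial): 3 infected
Step 1: +3 new -> 6 infected
Step 2: +4 new -> 10 infected
Step 3: +4 new -> 14 infected
Step 4: +5 new -> 19 infected
Step 5: +4 new -> 23 infected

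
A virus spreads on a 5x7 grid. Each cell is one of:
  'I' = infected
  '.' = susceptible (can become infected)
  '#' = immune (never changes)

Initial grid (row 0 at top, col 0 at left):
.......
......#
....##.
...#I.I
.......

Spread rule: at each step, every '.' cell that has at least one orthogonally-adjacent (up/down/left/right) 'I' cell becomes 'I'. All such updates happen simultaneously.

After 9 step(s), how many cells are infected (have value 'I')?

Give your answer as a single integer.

Answer: 29

Derivation:
Step 0 (initial): 2 infected
Step 1: +4 new -> 6 infected
Step 2: +2 new -> 8 infected
Step 3: +1 new -> 9 infected
Step 4: +2 new -> 11 infected
Step 5: +3 new -> 14 infected
Step 6: +4 new -> 18 infected
Step 7: +4 new -> 22 infected
Step 8: +4 new -> 26 infected
Step 9: +3 new -> 29 infected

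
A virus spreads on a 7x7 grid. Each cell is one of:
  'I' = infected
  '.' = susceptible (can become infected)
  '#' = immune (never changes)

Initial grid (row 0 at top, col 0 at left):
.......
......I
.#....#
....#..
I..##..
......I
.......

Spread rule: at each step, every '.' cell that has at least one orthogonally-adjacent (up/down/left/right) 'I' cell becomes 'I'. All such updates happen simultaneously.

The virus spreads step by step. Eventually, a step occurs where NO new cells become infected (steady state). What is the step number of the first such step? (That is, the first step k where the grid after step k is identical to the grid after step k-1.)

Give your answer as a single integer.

Step 0 (initial): 3 infected
Step 1: +8 new -> 11 infected
Step 2: +12 new -> 23 infected
Step 3: +10 new -> 33 infected
Step 4: +9 new -> 42 infected
Step 5: +2 new -> 44 infected
Step 6: +0 new -> 44 infected

Answer: 6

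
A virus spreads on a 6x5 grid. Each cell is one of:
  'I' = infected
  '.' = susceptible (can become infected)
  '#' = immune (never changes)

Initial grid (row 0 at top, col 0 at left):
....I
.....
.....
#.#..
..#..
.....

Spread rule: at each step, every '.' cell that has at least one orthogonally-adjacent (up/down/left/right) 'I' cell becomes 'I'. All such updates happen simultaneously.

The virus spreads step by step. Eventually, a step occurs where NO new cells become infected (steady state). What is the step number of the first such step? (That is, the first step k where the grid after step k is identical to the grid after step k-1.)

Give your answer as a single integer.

Answer: 10

Derivation:
Step 0 (initial): 1 infected
Step 1: +2 new -> 3 infected
Step 2: +3 new -> 6 infected
Step 3: +4 new -> 10 infected
Step 4: +5 new -> 15 infected
Step 5: +4 new -> 19 infected
Step 6: +3 new -> 22 infected
Step 7: +2 new -> 24 infected
Step 8: +2 new -> 26 infected
Step 9: +1 new -> 27 infected
Step 10: +0 new -> 27 infected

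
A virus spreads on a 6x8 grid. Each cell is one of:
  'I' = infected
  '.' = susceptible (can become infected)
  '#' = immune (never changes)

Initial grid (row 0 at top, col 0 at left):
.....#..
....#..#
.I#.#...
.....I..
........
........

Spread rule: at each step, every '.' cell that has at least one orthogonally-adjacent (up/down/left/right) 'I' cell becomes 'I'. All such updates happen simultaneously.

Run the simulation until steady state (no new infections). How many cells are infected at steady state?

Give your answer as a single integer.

Step 0 (initial): 2 infected
Step 1: +7 new -> 9 infected
Step 2: +13 new -> 22 infected
Step 3: +13 new -> 35 infected
Step 4: +6 new -> 41 infected
Step 5: +2 new -> 43 infected
Step 6: +0 new -> 43 infected

Answer: 43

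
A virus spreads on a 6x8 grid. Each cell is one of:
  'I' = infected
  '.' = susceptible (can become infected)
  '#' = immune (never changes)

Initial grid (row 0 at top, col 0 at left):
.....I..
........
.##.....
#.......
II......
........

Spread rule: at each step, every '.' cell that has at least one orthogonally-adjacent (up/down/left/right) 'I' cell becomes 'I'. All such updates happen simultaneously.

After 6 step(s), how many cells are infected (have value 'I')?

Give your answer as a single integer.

Step 0 (initial): 3 infected
Step 1: +7 new -> 10 infected
Step 2: +8 new -> 18 infected
Step 3: +9 new -> 27 infected
Step 4: +8 new -> 35 infected
Step 5: +5 new -> 40 infected
Step 6: +3 new -> 43 infected

Answer: 43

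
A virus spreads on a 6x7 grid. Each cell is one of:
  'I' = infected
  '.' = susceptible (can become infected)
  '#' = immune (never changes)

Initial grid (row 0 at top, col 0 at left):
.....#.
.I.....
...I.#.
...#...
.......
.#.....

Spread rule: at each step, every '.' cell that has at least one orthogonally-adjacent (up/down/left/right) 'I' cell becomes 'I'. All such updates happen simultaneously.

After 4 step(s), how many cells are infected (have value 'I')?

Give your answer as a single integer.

Answer: 31

Derivation:
Step 0 (initial): 2 infected
Step 1: +7 new -> 9 infected
Step 2: +8 new -> 17 infected
Step 3: +7 new -> 24 infected
Step 4: +7 new -> 31 infected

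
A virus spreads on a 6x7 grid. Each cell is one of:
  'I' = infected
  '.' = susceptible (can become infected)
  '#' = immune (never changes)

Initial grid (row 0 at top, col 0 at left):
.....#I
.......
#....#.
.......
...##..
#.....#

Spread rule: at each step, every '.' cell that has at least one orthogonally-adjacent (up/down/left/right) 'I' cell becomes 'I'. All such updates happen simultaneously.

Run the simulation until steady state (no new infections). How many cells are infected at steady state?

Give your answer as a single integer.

Answer: 35

Derivation:
Step 0 (initial): 1 infected
Step 1: +1 new -> 2 infected
Step 2: +2 new -> 4 infected
Step 3: +2 new -> 6 infected
Step 4: +5 new -> 11 infected
Step 5: +5 new -> 16 infected
Step 6: +5 new -> 21 infected
Step 7: +5 new -> 26 infected
Step 8: +4 new -> 30 infected
Step 9: +3 new -> 33 infected
Step 10: +2 new -> 35 infected
Step 11: +0 new -> 35 infected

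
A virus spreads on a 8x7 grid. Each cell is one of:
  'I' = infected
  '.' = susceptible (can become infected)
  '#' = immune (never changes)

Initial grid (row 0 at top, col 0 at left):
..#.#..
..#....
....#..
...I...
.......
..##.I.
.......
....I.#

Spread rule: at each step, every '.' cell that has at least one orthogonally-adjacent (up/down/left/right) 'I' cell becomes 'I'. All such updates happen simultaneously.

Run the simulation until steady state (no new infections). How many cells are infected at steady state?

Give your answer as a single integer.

Answer: 49

Derivation:
Step 0 (initial): 3 infected
Step 1: +11 new -> 14 infected
Step 2: +10 new -> 24 infected
Step 3: +9 new -> 33 infected
Step 4: +8 new -> 41 infected
Step 5: +6 new -> 47 infected
Step 6: +2 new -> 49 infected
Step 7: +0 new -> 49 infected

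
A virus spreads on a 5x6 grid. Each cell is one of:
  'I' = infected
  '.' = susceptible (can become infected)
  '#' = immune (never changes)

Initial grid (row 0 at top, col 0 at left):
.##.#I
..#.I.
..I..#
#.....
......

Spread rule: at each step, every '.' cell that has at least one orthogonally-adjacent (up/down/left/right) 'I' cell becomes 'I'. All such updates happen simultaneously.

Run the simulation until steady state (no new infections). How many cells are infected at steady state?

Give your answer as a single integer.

Step 0 (initial): 3 infected
Step 1: +6 new -> 9 infected
Step 2: +7 new -> 16 infected
Step 3: +5 new -> 21 infected
Step 4: +3 new -> 24 infected
Step 5: +0 new -> 24 infected

Answer: 24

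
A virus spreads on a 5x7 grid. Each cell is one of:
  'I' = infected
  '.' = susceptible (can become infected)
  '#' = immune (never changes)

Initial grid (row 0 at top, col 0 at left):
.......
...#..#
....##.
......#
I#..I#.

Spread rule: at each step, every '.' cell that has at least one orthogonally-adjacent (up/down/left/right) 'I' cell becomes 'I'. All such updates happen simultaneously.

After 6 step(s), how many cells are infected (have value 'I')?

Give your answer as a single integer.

Answer: 20

Derivation:
Step 0 (initial): 2 infected
Step 1: +3 new -> 5 infected
Step 2: +5 new -> 10 infected
Step 3: +4 new -> 14 infected
Step 4: +3 new -> 17 infected
Step 5: +2 new -> 19 infected
Step 6: +1 new -> 20 infected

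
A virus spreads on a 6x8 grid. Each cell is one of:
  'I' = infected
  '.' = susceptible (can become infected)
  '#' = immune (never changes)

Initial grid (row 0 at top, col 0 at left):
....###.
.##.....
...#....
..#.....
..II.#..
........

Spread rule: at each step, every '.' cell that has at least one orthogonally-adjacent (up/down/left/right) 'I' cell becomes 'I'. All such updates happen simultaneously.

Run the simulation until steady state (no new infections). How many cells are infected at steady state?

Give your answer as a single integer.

Step 0 (initial): 2 infected
Step 1: +5 new -> 7 infected
Step 2: +5 new -> 12 infected
Step 3: +6 new -> 18 infected
Step 4: +6 new -> 24 infected
Step 5: +7 new -> 31 infected
Step 6: +5 new -> 36 infected
Step 7: +3 new -> 39 infected
Step 8: +1 new -> 40 infected
Step 9: +0 new -> 40 infected

Answer: 40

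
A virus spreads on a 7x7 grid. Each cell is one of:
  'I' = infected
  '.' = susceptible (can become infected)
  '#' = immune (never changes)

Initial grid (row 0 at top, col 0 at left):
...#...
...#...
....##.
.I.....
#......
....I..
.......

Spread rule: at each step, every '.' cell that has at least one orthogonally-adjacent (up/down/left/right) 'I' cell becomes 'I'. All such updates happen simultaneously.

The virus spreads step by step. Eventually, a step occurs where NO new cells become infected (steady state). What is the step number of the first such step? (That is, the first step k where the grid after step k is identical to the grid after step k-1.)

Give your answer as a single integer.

Step 0 (initial): 2 infected
Step 1: +8 new -> 10 infected
Step 2: +13 new -> 23 infected
Step 3: +10 new -> 33 infected
Step 4: +4 new -> 37 infected
Step 5: +1 new -> 38 infected
Step 6: +1 new -> 39 infected
Step 7: +2 new -> 41 infected
Step 8: +2 new -> 43 infected
Step 9: +1 new -> 44 infected
Step 10: +0 new -> 44 infected

Answer: 10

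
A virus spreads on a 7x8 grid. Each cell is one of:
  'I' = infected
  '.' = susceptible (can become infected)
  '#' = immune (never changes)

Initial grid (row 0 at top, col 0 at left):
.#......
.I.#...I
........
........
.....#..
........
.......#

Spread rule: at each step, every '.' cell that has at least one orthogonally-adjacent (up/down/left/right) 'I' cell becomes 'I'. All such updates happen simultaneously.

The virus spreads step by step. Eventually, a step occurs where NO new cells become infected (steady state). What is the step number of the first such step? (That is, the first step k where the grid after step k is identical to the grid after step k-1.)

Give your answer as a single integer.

Answer: 9

Derivation:
Step 0 (initial): 2 infected
Step 1: +6 new -> 8 infected
Step 2: +9 new -> 17 infected
Step 3: +10 new -> 27 infected
Step 4: +9 new -> 36 infected
Step 5: +6 new -> 42 infected
Step 6: +6 new -> 48 infected
Step 7: +3 new -> 51 infected
Step 8: +1 new -> 52 infected
Step 9: +0 new -> 52 infected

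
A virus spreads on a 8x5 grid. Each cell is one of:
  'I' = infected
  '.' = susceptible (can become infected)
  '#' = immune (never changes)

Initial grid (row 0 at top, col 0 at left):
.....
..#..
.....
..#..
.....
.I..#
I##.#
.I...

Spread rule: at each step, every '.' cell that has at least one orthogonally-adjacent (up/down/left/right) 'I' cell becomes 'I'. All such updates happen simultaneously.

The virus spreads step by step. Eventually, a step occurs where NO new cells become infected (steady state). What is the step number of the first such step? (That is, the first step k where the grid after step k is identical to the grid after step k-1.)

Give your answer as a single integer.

Step 0 (initial): 3 infected
Step 1: +5 new -> 8 infected
Step 2: +5 new -> 13 infected
Step 3: +5 new -> 18 infected
Step 4: +5 new -> 23 infected
Step 5: +4 new -> 27 infected
Step 6: +4 new -> 31 infected
Step 7: +2 new -> 33 infected
Step 8: +1 new -> 34 infected
Step 9: +0 new -> 34 infected

Answer: 9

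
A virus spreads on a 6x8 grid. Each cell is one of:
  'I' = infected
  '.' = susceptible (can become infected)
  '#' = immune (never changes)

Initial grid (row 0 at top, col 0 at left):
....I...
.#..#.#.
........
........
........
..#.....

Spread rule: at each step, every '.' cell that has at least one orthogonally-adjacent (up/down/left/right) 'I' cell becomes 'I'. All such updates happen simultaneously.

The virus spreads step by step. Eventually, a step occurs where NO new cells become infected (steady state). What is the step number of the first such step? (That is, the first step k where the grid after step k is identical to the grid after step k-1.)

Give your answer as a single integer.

Step 0 (initial): 1 infected
Step 1: +2 new -> 3 infected
Step 2: +4 new -> 7 infected
Step 3: +5 new -> 12 infected
Step 4: +7 new -> 19 infected
Step 5: +8 new -> 27 infected
Step 6: +8 new -> 35 infected
Step 7: +5 new -> 40 infected
Step 8: +3 new -> 43 infected
Step 9: +1 new -> 44 infected
Step 10: +0 new -> 44 infected

Answer: 10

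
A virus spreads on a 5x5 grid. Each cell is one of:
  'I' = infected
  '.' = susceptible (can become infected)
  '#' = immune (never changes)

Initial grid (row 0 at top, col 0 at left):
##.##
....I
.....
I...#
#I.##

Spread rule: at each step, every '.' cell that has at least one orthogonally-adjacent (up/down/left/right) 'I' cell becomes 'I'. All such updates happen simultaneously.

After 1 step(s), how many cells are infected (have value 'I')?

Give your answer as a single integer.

Step 0 (initial): 3 infected
Step 1: +5 new -> 8 infected

Answer: 8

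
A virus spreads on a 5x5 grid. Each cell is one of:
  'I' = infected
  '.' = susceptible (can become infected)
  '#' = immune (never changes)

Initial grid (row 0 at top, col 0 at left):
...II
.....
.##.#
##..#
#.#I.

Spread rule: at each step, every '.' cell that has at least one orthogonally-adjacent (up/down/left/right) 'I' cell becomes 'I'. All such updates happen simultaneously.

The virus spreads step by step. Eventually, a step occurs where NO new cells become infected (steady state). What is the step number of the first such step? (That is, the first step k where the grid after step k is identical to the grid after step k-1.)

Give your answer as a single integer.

Answer: 6

Derivation:
Step 0 (initial): 3 infected
Step 1: +5 new -> 8 infected
Step 2: +4 new -> 12 infected
Step 3: +2 new -> 14 infected
Step 4: +1 new -> 15 infected
Step 5: +1 new -> 16 infected
Step 6: +0 new -> 16 infected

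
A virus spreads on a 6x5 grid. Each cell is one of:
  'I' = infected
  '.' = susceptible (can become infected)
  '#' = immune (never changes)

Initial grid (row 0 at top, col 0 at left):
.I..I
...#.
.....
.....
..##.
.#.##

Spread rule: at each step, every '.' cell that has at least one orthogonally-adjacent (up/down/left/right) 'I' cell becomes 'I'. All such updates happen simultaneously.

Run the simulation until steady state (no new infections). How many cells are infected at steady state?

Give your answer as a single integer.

Step 0 (initial): 2 infected
Step 1: +5 new -> 7 infected
Step 2: +4 new -> 11 infected
Step 3: +5 new -> 16 infected
Step 4: +5 new -> 21 infected
Step 5: +1 new -> 22 infected
Step 6: +1 new -> 23 infected
Step 7: +0 new -> 23 infected

Answer: 23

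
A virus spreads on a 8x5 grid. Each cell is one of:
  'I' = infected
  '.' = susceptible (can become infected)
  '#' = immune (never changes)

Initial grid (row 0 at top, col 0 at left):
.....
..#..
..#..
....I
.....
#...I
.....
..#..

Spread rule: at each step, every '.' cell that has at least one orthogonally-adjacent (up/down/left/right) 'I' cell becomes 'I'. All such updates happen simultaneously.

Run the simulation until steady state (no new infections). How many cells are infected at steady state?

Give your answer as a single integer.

Step 0 (initial): 2 infected
Step 1: +5 new -> 7 infected
Step 2: +7 new -> 14 infected
Step 3: +7 new -> 21 infected
Step 4: +5 new -> 26 infected
Step 5: +6 new -> 32 infected
Step 6: +3 new -> 35 infected
Step 7: +1 new -> 36 infected
Step 8: +0 new -> 36 infected

Answer: 36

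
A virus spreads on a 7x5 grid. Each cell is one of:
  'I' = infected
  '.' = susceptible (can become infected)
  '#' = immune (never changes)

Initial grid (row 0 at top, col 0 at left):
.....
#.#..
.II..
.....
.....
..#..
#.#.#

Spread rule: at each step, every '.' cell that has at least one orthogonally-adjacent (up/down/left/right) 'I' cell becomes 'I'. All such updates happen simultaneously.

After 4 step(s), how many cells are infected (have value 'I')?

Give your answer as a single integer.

Step 0 (initial): 2 infected
Step 1: +5 new -> 7 infected
Step 2: +7 new -> 14 infected
Step 3: +8 new -> 22 infected
Step 4: +5 new -> 27 infected

Answer: 27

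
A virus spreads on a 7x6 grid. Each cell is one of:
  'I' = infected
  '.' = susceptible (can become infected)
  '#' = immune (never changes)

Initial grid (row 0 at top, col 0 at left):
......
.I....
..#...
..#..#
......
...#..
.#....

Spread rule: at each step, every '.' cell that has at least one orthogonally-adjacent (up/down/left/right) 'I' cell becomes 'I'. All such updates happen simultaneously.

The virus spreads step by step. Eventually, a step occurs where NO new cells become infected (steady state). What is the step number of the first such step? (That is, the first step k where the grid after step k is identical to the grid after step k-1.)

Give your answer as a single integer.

Step 0 (initial): 1 infected
Step 1: +4 new -> 5 infected
Step 2: +5 new -> 10 infected
Step 3: +5 new -> 15 infected
Step 4: +7 new -> 22 infected
Step 5: +6 new -> 28 infected
Step 6: +3 new -> 31 infected
Step 7: +3 new -> 34 infected
Step 8: +2 new -> 36 infected
Step 9: +1 new -> 37 infected
Step 10: +0 new -> 37 infected

Answer: 10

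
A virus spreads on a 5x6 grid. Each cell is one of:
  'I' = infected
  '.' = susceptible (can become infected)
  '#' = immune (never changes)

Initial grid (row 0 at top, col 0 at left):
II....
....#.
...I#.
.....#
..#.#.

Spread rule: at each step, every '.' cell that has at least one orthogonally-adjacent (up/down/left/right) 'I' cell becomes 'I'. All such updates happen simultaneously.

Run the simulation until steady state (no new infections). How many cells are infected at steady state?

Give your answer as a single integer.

Answer: 24

Derivation:
Step 0 (initial): 3 infected
Step 1: +6 new -> 9 infected
Step 2: +7 new -> 16 infected
Step 3: +3 new -> 19 infected
Step 4: +3 new -> 22 infected
Step 5: +1 new -> 23 infected
Step 6: +1 new -> 24 infected
Step 7: +0 new -> 24 infected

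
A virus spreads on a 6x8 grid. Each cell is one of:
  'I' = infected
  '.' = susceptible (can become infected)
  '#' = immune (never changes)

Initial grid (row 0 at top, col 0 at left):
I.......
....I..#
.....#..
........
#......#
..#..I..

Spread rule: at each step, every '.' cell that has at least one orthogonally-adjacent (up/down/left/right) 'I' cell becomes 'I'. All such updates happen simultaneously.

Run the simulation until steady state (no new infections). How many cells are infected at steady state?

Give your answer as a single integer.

Answer: 43

Derivation:
Step 0 (initial): 3 infected
Step 1: +9 new -> 12 infected
Step 2: +14 new -> 26 infected
Step 3: +8 new -> 34 infected
Step 4: +6 new -> 40 infected
Step 5: +1 new -> 41 infected
Step 6: +1 new -> 42 infected
Step 7: +1 new -> 43 infected
Step 8: +0 new -> 43 infected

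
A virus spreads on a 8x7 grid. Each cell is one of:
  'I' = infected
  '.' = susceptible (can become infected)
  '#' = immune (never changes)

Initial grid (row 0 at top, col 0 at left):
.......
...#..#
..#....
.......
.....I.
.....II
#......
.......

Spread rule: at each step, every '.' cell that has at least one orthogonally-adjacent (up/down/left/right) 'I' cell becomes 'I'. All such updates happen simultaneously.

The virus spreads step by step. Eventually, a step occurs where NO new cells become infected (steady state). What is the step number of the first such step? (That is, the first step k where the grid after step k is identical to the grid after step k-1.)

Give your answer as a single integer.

Step 0 (initial): 3 infected
Step 1: +6 new -> 9 infected
Step 2: +8 new -> 17 infected
Step 3: +8 new -> 25 infected
Step 4: +8 new -> 33 infected
Step 5: +7 new -> 40 infected
Step 6: +4 new -> 44 infected
Step 7: +4 new -> 48 infected
Step 8: +3 new -> 51 infected
Step 9: +1 new -> 52 infected
Step 10: +0 new -> 52 infected

Answer: 10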